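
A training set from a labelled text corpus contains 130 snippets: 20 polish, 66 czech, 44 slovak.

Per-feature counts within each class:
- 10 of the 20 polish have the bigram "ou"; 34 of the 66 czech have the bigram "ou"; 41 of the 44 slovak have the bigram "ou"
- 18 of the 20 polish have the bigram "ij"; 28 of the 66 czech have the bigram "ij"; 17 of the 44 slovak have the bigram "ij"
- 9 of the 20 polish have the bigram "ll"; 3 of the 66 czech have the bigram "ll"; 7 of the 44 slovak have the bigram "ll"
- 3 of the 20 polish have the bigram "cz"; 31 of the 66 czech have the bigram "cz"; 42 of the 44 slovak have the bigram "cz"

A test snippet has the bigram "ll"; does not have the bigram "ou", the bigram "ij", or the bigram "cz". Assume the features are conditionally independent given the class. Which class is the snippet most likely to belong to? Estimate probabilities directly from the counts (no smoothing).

polish: (20/130) × (10/20) × (2/20) × (9/20) × (17/20) ≈ 0.00294231
czech: (66/130) × (32/66) × (38/66) × (3/66) × (35/66) ≈ 0.00341623
slovak: (44/130) × (3/44) × (27/44) × (7/44) × (2/44) ≈ 0.000102403
Highest score → czech.

czech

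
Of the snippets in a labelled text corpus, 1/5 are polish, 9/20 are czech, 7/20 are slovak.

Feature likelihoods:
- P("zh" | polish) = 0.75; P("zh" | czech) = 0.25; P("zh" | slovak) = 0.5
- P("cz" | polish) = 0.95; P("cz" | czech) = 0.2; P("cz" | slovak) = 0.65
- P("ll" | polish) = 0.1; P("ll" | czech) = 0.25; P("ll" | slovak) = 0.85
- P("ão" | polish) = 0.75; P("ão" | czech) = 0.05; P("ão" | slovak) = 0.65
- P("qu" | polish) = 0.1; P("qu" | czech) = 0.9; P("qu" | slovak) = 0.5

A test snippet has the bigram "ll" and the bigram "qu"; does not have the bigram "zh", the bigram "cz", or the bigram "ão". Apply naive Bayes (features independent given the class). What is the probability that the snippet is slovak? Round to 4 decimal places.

0.1363

polish: 0.2 × (1−0.75) × (1−0.95) × 0.1 × (1−0.75) × 0.1 = 0.00000625
czech: 0.45 × (1−0.25) × (1−0.2) × 0.25 × (1−0.05) × 0.9 = 0.0577125
slovak: 0.35 × (1−0.5) × (1−0.65) × 0.85 × (1−0.65) × 0.5 = 0.0091109375
P(slovak | x) = 0.0091109375 / 0.0668296875 ≈ 0.1363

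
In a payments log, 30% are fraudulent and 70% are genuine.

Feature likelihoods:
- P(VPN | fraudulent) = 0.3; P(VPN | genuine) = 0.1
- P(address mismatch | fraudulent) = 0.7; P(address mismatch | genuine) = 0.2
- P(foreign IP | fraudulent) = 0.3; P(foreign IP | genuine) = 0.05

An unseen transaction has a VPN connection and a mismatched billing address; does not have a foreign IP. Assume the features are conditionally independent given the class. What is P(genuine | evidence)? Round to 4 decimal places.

fraudulent: 0.3 × 0.3 × 0.7 × (1−0.3) = 0.0441
genuine: 0.7 × 0.1 × 0.2 × (1−0.05) = 0.0133
P(genuine | x) = 0.0133 / 0.0574 ≈ 0.2317

0.2317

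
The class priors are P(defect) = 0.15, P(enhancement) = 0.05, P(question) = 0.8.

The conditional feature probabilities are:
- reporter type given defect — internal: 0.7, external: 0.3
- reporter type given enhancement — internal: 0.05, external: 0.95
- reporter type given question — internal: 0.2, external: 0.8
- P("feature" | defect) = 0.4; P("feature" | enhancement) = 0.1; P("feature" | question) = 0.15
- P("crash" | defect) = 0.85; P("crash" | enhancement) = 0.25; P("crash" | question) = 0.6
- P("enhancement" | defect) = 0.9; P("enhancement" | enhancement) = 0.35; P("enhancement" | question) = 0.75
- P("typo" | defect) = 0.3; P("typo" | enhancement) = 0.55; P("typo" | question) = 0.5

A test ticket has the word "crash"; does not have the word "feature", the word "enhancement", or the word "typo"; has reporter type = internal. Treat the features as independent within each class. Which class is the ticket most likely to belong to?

defect: 0.15 × 0.7 × (1−0.4) × 0.85 × (1−0.9) × (1−0.3) = 0.0037485
enhancement: 0.05 × 0.05 × (1−0.1) × 0.25 × (1−0.35) × (1−0.55) = 0.00016453125
question: 0.8 × 0.2 × (1−0.15) × 0.6 × (1−0.75) × (1−0.5) = 0.0102
Highest score → question.

question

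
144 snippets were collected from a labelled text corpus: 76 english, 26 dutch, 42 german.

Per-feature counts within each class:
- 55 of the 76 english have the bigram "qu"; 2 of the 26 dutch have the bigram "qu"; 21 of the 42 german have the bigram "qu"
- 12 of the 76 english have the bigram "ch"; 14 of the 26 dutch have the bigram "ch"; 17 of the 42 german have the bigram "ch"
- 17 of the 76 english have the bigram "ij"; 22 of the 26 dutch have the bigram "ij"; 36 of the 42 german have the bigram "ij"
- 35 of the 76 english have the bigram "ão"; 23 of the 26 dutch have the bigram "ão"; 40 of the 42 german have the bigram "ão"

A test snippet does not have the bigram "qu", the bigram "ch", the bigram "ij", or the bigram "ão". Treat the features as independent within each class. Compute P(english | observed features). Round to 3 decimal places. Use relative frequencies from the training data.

0.963

english: (76/144) × (21/76) × (64/76) × (59/76) × (41/76) ≈ 0.0514318
dutch: (26/144) × (24/26) × (12/26) × (4/26) × (3/26) ≈ 0.0013655
german: (42/144) × (21/42) × (25/42) × (6/42) × (2/42) ≈ 0.000590514
P(english | x) = 0.0514318 / 0.053387814 ≈ 0.963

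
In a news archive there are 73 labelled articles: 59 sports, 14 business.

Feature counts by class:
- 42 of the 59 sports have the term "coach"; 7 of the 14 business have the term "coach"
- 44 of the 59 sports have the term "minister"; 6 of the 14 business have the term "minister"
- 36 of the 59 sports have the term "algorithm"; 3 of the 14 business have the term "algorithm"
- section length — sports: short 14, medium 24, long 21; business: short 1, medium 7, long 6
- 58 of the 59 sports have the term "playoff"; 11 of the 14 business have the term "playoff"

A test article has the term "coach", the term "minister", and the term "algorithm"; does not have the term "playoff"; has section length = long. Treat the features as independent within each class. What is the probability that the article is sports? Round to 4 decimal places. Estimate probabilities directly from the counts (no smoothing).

0.6614

sports: (59/73) × (42/59) × (44/59) × (36/59) × (21/59) × (1/59) ≈ 0.0015794
business: (14/73) × (7/14) × (6/14) × (3/14) × (6/14) × (3/14) ≈ 0.000808738
P(sports | x) = 0.0015794 / 0.002388138 ≈ 0.6614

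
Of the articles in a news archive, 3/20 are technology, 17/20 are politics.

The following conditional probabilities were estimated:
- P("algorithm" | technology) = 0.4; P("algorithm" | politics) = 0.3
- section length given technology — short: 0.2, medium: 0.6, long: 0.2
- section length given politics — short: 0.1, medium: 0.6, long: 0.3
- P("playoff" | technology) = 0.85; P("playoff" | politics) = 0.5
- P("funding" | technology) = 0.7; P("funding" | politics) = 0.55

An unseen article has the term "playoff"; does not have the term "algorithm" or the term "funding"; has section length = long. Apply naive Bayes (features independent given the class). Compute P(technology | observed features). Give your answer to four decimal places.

technology: 0.15 × (1−0.4) × 0.2 × 0.85 × (1−0.7) = 0.00459
politics: 0.85 × (1−0.3) × 0.3 × 0.5 × (1−0.55) = 0.0401625
P(technology | x) = 0.00459 / 0.0447525 ≈ 0.1026

0.1026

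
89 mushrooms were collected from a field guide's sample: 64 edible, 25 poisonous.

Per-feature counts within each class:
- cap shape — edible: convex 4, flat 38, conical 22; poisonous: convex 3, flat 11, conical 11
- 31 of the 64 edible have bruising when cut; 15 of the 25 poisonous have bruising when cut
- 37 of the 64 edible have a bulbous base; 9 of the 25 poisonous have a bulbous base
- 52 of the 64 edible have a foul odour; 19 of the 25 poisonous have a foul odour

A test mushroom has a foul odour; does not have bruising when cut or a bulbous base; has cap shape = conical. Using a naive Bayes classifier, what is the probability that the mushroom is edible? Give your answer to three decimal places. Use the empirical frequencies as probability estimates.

0.645

edible: (64/89) × (22/64) × (33/64) × (27/64) × (52/64) ≈ 0.0436892
poisonous: (25/89) × (11/25) × (10/25) × (16/25) × (19/25) ≈ 0.0240467
P(edible | x) = 0.0436892 / 0.0677359 ≈ 0.645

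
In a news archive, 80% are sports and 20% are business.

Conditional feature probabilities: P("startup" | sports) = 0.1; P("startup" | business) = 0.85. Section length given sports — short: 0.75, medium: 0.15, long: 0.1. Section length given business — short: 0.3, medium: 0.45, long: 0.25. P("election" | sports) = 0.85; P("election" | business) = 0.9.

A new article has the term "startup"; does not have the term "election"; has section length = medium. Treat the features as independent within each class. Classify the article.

business

sports: 0.8 × 0.1 × 0.15 × (1−0.85) = 0.0018
business: 0.2 × 0.85 × 0.45 × (1−0.9) = 0.00765
Highest score → business.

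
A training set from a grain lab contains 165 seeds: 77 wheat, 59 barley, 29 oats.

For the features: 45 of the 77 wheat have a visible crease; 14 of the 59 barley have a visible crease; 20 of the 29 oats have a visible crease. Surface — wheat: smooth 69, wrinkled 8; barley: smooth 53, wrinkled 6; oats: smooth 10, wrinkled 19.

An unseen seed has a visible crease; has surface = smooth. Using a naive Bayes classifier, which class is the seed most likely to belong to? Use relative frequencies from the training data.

wheat: (77/165) × (45/77) × (69/77) ≈ 0.244392
barley: (59/165) × (14/59) × (53/59) ≈ 0.0762198
oats: (29/165) × (20/29) × (10/29) ≈ 0.0417973
Highest score → wheat.

wheat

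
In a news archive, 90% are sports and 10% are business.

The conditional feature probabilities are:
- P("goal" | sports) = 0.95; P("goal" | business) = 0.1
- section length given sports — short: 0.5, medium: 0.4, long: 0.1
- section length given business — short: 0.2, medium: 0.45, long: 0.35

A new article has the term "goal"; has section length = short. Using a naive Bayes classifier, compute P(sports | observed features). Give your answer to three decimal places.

0.995

sports: 0.9 × 0.95 × 0.5 = 0.4275
business: 0.1 × 0.1 × 0.2 = 0.002
P(sports | x) = 0.4275 / 0.4295 ≈ 0.995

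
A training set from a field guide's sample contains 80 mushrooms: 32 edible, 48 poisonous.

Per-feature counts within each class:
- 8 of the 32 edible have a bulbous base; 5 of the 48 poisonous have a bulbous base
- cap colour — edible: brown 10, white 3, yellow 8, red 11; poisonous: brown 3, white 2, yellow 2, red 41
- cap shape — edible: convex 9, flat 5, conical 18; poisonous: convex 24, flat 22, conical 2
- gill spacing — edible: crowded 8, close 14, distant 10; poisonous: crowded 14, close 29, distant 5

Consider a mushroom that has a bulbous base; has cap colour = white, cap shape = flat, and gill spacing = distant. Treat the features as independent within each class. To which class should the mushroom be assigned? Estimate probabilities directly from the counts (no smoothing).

edible

edible: (32/80) × (8/32) × (3/32) × (5/32) × (10/32) = 0.000457763671875
poisonous: (48/80) × (5/48) × (2/48) × (22/48) × (5/48) ≈ 0.000124331
Highest score → edible.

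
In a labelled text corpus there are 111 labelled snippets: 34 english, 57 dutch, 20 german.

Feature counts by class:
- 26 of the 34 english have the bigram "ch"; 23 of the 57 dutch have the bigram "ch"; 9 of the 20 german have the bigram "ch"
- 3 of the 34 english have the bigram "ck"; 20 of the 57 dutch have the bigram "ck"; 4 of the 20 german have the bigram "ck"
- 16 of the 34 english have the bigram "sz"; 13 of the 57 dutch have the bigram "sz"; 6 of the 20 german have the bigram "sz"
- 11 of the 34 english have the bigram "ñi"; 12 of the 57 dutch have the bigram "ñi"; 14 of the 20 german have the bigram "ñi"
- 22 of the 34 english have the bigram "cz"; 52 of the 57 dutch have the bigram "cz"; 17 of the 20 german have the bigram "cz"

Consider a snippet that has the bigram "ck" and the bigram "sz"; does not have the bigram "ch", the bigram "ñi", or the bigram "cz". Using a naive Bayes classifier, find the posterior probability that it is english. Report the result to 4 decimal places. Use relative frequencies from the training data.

english: (34/111) × (8/34) × (3/34) × (16/34) × (23/34) × (12/34) ≈ 0.000714499
dutch: (57/111) × (34/57) × (20/57) × (13/57) × (45/57) × (5/57) ≈ 0.00169751
german: (20/111) × (11/20) × (4/20) × (6/20) × (6/20) × (3/20) ≈ 0.000267568
P(english | x) = 0.000714499 / 0.002679577 ≈ 0.2666

0.2666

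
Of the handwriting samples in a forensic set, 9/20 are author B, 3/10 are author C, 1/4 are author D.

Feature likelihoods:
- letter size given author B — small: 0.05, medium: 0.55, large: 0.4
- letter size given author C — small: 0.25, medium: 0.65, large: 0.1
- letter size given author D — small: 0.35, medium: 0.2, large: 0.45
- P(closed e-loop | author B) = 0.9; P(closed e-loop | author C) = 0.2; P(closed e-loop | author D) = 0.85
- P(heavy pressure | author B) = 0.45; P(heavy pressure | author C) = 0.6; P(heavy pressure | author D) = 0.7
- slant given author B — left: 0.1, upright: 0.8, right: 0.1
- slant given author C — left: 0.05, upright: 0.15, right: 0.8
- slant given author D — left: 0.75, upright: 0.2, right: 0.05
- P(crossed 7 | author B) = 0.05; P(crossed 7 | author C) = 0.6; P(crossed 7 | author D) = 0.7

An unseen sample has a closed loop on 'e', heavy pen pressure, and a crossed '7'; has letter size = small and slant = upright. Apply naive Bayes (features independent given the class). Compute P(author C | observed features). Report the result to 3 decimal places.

0.096

author B: 0.45 × 0.05 × 0.9 × 0.45 × 0.8 × 0.05 = 0.0003645
author C: 0.3 × 0.25 × 0.2 × 0.6 × 0.15 × 0.6 = 0.00081
author D: 0.25 × 0.35 × 0.85 × 0.7 × 0.2 × 0.7 = 0.00728875
P(author C | x) = 0.00081 / 0.00846325 ≈ 0.096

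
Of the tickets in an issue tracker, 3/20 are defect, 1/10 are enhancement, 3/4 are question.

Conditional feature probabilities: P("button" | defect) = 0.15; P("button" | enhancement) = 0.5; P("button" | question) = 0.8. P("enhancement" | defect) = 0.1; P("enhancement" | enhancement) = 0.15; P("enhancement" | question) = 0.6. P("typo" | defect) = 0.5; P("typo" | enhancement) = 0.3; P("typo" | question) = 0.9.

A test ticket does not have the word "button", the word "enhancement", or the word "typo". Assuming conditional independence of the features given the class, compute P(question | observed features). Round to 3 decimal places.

defect: 0.15 × (1−0.15) × (1−0.1) × (1−0.5) = 0.057375
enhancement: 0.1 × (1−0.5) × (1−0.15) × (1−0.3) = 0.02975
question: 0.75 × (1−0.8) × (1−0.6) × (1−0.9) = 0.006
P(question | x) = 0.006 / 0.093125 ≈ 0.064

0.064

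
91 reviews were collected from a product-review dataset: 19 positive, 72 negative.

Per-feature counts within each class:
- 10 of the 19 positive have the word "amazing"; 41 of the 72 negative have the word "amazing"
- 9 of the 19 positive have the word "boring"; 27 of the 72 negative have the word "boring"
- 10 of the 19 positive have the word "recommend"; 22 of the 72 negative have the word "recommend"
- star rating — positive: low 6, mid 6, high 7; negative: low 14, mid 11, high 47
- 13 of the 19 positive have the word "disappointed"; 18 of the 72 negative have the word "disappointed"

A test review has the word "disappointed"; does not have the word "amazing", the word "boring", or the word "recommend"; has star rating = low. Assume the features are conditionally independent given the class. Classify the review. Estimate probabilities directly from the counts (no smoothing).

negative

positive: (19/91) × (9/19) × (10/19) × (9/19) × (6/19) × (13/19) ≈ 0.0053275
negative: (72/91) × (31/72) × (45/72) × (50/72) × (14/72) × (18/72) ≈ 0.00718743
Highest score → negative.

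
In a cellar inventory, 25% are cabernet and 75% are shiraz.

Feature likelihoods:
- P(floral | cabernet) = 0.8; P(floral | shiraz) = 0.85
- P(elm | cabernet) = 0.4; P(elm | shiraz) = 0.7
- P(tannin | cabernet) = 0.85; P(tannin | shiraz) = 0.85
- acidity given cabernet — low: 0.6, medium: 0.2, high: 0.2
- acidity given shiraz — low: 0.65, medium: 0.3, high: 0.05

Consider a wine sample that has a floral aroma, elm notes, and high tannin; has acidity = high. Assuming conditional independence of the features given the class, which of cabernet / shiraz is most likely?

cabernet: 0.25 × 0.8 × 0.4 × 0.85 × 0.2 = 0.0136
shiraz: 0.75 × 0.85 × 0.7 × 0.85 × 0.05 = 0.018965625
Highest score → shiraz.

shiraz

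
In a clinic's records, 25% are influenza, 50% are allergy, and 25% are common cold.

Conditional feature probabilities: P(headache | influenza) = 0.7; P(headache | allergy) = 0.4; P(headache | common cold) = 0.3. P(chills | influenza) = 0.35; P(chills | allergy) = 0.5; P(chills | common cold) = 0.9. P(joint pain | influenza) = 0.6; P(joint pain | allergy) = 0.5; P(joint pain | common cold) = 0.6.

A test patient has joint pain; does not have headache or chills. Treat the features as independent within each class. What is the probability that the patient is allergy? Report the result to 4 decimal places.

0.6536

influenza: 0.25 × (1−0.7) × (1−0.35) × 0.6 = 0.02925
allergy: 0.5 × (1−0.4) × (1−0.5) × 0.5 = 0.075
common cold: 0.25 × (1−0.3) × (1−0.9) × 0.6 = 0.0105
P(allergy | x) = 0.075 / 0.11475 ≈ 0.6536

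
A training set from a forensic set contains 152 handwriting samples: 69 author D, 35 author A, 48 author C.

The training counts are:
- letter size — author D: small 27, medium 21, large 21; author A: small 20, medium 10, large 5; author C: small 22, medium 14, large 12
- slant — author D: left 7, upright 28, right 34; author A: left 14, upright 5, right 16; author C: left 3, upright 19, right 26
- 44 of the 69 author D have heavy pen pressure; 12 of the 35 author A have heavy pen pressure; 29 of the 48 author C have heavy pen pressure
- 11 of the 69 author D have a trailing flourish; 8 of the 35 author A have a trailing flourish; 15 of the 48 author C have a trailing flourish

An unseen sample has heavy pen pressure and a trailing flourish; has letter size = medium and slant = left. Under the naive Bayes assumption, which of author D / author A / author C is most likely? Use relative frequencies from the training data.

author A

author D: (69/152) × (21/69) × (7/69) × (44/69) × (11/69) ≈ 0.00142486
author A: (35/152) × (10/35) × (14/35) × (12/35) × (8/35) ≈ 0.0020623
author C: (48/152) × (14/48) × (3/48) × (29/48) × (15/48) ≈ 0.00108685
Highest score → author A.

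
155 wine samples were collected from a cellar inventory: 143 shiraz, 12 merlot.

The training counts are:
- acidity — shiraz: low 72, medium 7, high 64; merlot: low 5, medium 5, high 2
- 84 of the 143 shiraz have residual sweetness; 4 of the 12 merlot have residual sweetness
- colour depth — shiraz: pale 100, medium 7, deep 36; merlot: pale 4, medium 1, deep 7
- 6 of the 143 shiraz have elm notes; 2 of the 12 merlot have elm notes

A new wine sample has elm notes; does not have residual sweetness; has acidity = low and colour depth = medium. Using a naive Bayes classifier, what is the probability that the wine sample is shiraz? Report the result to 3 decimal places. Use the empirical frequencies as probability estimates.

shiraz: (143/155) × (72/143) × (59/143) × (7/143) × (6/143) ≈ 0.000393635
merlot: (12/155) × (5/12) × (8/12) × (1/12) × (2/12) ≈ 0.000298686
P(shiraz | x) = 0.000393635 / 0.000692321 ≈ 0.569

0.569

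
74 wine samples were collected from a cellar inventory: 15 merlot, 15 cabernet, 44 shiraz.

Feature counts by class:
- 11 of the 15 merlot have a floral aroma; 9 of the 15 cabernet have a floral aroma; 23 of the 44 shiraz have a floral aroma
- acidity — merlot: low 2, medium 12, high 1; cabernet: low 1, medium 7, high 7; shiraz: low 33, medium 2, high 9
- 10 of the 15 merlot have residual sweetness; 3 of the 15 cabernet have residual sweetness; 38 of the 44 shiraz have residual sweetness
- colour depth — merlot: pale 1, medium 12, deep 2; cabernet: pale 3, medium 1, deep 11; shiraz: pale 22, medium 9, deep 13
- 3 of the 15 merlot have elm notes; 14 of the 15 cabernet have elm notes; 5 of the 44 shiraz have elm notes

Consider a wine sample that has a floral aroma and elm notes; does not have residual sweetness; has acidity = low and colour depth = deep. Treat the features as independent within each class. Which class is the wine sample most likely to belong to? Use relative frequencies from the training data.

cabernet

merlot: (15/74) × (11/15) × (2/15) × (5/15) × (2/15) × (3/15) ≈ 0.000176176
cabernet: (15/74) × (9/15) × (1/15) × (12/15) × (11/15) × (14/15) ≈ 0.00443964
shiraz: (44/74) × (23/44) × (33/44) × (6/44) × (13/44) × (5/44) ≈ 0.00106724
Highest score → cabernet.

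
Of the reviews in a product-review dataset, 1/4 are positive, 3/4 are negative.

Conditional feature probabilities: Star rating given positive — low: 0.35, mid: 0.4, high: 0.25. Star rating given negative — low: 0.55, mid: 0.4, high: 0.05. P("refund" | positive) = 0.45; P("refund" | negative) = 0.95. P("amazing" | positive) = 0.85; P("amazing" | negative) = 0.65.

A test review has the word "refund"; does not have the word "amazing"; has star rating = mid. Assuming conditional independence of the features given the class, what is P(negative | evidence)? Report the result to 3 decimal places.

positive: 0.25 × 0.4 × 0.45 × (1−0.85) = 0.00675
negative: 0.75 × 0.4 × 0.95 × (1−0.65) = 0.09975
P(negative | x) = 0.09975 / 0.1065 ≈ 0.937

0.937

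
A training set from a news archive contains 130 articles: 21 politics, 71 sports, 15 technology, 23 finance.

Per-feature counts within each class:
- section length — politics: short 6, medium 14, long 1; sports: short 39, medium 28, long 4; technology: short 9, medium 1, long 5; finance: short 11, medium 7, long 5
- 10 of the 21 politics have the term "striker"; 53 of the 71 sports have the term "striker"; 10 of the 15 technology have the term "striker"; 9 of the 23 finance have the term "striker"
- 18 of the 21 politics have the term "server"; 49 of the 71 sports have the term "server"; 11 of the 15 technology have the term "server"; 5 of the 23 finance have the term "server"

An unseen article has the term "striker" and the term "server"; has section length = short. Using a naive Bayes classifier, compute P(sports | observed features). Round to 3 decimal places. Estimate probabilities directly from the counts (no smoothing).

politics: (21/130) × (6/21) × (10/21) × (18/21) ≈ 0.0188383
sports: (71/130) × (39/71) × (53/71) × (49/71) ≈ 0.154553
technology: (15/130) × (9/15) × (10/15) × (11/15) ≈ 0.0338462
finance: (23/130) × (11/23) × (9/23) × (5/23) ≈ 0.00719791
P(sports | x) = 0.154553 / 0.21443541 ≈ 0.721

0.721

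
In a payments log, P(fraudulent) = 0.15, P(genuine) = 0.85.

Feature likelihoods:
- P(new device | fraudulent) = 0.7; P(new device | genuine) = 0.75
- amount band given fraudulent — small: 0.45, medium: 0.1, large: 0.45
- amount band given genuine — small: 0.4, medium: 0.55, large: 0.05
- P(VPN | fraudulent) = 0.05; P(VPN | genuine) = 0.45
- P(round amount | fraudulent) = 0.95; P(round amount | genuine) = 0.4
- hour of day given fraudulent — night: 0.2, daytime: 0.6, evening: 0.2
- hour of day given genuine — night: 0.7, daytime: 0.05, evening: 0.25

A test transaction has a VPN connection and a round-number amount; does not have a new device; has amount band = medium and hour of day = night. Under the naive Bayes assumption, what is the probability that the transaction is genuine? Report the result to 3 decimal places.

fraudulent: 0.15 × (1−0.7) × 0.1 × 0.05 × 0.95 × 0.2 = 0.00004275
genuine: 0.85 × (1−0.75) × 0.55 × 0.45 × 0.4 × 0.7 = 0.01472625
P(genuine | x) = 0.01472625 / 0.014769 ≈ 0.997

0.997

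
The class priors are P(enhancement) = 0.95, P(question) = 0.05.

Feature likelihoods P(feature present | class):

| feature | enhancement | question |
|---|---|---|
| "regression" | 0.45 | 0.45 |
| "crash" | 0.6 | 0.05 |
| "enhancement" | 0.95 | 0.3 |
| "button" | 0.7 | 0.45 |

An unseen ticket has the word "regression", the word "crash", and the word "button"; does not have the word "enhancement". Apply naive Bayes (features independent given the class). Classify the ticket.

enhancement

enhancement: 0.95 × 0.45 × 0.6 × (1−0.95) × 0.7 = 0.0089775
question: 0.05 × 0.45 × 0.05 × (1−0.3) × 0.45 = 0.000354375
Highest score → enhancement.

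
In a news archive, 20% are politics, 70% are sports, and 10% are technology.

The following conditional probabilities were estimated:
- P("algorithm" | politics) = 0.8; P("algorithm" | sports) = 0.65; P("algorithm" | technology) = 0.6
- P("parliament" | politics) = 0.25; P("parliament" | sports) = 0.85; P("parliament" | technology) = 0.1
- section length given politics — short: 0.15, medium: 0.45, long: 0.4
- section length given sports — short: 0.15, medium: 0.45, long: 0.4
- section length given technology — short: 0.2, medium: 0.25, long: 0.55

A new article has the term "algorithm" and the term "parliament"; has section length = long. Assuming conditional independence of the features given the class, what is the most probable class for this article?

politics: 0.2 × 0.8 × 0.25 × 0.4 = 0.016
sports: 0.7 × 0.65 × 0.85 × 0.4 = 0.1547
technology: 0.1 × 0.6 × 0.1 × 0.55 = 0.0033
Highest score → sports.

sports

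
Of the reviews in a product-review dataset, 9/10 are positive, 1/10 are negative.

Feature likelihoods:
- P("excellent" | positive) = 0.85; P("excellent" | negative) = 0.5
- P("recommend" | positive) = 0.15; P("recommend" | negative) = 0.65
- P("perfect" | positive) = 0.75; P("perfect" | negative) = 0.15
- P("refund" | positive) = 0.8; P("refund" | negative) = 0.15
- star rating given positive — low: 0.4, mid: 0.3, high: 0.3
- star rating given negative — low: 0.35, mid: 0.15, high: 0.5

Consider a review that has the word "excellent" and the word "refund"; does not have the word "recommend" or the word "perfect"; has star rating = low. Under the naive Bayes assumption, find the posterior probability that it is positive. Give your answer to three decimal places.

0.985

positive: 0.9 × 0.85 × (1−0.15) × (1−0.75) × 0.8 × 0.4 = 0.05202
negative: 0.1 × 0.5 × (1−0.65) × (1−0.15) × 0.15 × 0.35 = 0.0007809375
P(positive | x) = 0.05202 / 0.0528009375 ≈ 0.985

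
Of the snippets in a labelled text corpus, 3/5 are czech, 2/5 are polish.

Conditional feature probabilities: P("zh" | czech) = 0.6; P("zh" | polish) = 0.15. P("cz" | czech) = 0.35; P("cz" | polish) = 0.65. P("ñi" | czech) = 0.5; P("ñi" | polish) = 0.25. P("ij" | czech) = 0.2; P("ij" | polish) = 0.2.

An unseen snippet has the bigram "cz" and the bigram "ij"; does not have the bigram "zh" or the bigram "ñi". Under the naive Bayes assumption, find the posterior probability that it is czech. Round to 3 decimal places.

0.202

czech: 0.6 × (1−0.6) × 0.35 × (1−0.5) × 0.2 = 0.0084
polish: 0.4 × (1−0.15) × 0.65 × (1−0.25) × 0.2 = 0.03315
P(czech | x) = 0.0084 / 0.04155 ≈ 0.202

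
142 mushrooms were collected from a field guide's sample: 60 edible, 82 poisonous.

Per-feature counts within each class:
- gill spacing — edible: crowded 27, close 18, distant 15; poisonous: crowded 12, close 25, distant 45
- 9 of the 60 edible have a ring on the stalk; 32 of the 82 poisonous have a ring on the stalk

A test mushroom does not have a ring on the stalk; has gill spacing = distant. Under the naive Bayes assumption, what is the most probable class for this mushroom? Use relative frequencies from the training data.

poisonous

edible: (60/142) × (15/60) × (51/60) ≈ 0.0897887
poisonous: (82/142) × (45/82) × (50/82) ≈ 0.193233
Highest score → poisonous.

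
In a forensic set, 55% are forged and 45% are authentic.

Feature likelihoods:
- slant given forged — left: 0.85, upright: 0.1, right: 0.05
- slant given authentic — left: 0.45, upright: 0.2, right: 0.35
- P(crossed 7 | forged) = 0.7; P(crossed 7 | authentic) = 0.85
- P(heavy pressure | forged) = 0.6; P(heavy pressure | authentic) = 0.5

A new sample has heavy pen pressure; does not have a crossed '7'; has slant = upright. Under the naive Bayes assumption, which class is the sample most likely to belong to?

forged: 0.55 × 0.1 × (1−0.7) × 0.6 = 0.0099
authentic: 0.45 × 0.2 × (1−0.85) × 0.5 = 0.00675
Highest score → forged.

forged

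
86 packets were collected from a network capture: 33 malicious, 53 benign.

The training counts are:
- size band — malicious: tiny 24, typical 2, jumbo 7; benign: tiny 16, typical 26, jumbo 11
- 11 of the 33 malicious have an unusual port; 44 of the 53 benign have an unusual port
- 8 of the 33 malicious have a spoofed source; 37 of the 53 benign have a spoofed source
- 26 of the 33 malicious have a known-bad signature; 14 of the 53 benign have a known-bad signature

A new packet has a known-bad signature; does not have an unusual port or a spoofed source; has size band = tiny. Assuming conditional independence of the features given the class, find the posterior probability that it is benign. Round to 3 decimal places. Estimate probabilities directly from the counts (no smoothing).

0.022

malicious: (33/86) × (24/33) × (22/33) × (25/33) × (26/33) ≈ 0.111047
benign: (53/86) × (16/53) × (9/53) × (16/53) × (14/53) ≈ 0.00251933
P(benign | x) = 0.00251933 / 0.11356633 ≈ 0.022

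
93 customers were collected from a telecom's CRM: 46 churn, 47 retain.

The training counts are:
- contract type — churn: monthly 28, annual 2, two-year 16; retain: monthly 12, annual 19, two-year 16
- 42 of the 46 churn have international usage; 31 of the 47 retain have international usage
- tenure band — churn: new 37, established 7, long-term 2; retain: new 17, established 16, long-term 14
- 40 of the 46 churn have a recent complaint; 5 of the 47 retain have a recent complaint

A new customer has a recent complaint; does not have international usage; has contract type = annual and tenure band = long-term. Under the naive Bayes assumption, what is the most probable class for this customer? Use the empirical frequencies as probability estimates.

churn: (46/93) × (2/46) × (4/46) × (2/46) × (40/46) ≈ 0.0000707007
retain: (47/93) × (19/47) × (16/47) × (14/47) × (5/47) ≈ 0.00220392
Highest score → retain.

retain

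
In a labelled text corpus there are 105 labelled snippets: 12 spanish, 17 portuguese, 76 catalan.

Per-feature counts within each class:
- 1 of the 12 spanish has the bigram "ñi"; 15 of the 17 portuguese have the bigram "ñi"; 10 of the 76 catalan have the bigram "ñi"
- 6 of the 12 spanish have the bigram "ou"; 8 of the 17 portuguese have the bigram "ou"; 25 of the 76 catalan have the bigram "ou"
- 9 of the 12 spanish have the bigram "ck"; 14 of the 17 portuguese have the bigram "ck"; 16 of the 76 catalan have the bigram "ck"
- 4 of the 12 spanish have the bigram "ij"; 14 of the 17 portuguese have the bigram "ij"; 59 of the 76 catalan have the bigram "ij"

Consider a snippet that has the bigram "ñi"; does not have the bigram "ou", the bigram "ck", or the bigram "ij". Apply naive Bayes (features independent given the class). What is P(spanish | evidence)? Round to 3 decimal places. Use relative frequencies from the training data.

spanish: (12/105) × (1/12) × (6/12) × (3/12) × (8/12) ≈ 0.000793651
portuguese: (17/105) × (15/17) × (9/17) × (3/17) × (3/17) ≈ 0.00235527
catalan: (76/105) × (10/76) × (51/76) × (60/76) × (17/76) ≈ 0.011286
P(spanish | x) = 0.000793651 / 0.014434921 ≈ 0.055

0.055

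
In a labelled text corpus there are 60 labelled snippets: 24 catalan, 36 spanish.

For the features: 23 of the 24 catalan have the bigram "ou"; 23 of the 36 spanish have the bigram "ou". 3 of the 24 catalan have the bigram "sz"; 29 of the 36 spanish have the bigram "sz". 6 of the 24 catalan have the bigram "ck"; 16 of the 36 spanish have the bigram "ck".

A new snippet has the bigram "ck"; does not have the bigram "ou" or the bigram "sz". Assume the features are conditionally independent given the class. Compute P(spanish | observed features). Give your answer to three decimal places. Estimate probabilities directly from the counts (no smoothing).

0.837

catalan: (24/60) × (1/24) × (21/24) × (6/24) ≈ 0.00364583
spanish: (36/60) × (13/36) × (7/36) × (16/36) ≈ 0.0187243
P(spanish | x) = 0.0187243 / 0.02237013 ≈ 0.837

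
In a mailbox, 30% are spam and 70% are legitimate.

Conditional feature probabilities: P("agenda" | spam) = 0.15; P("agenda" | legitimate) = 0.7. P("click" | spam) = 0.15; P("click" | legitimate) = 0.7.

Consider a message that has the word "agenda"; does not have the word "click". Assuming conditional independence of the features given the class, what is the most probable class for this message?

spam: 0.3 × 0.15 × (1−0.15) = 0.03825
legitimate: 0.7 × 0.7 × (1−0.7) = 0.147
Highest score → legitimate.

legitimate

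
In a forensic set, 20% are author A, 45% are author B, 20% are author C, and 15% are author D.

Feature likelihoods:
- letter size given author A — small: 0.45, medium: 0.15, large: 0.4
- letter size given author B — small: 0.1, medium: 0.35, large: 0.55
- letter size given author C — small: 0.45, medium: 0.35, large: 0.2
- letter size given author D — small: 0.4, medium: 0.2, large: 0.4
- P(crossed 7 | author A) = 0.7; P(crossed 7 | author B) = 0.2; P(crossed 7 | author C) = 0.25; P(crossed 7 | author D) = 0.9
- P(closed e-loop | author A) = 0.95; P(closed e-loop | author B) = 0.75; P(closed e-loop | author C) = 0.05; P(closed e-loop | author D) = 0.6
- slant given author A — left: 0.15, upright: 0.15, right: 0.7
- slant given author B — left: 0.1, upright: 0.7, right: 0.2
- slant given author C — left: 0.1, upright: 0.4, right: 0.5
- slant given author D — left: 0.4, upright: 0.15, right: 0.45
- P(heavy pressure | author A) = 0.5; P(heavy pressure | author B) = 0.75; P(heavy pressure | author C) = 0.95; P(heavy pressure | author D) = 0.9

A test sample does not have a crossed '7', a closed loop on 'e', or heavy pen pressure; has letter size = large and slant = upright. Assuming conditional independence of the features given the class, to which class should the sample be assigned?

author B

author A: 0.2 × 0.4 × (1−0.7) × (1−0.95) × 0.15 × (1−0.5) = 0.00009
author B: 0.45 × 0.55 × (1−0.2) × (1−0.75) × 0.7 × (1−0.75) = 0.0086625
author C: 0.2 × 0.2 × (1−0.25) × (1−0.05) × 0.4 × (1−0.95) = 0.00057
author D: 0.15 × 0.4 × (1−0.9) × (1−0.6) × 0.15 × (1−0.9) = 0.000036
Highest score → author B.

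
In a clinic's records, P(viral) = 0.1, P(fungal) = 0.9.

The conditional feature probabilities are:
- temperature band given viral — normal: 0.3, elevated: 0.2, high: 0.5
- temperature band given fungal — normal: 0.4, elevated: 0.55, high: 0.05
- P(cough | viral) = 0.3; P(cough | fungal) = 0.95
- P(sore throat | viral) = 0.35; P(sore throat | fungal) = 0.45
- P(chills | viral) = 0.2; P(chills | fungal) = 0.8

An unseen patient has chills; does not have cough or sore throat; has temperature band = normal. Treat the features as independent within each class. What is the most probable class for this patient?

fungal

viral: 0.1 × 0.3 × (1−0.3) × (1−0.35) × 0.2 = 0.00273
fungal: 0.9 × 0.4 × (1−0.95) × (1−0.45) × 0.8 = 0.00792
Highest score → fungal.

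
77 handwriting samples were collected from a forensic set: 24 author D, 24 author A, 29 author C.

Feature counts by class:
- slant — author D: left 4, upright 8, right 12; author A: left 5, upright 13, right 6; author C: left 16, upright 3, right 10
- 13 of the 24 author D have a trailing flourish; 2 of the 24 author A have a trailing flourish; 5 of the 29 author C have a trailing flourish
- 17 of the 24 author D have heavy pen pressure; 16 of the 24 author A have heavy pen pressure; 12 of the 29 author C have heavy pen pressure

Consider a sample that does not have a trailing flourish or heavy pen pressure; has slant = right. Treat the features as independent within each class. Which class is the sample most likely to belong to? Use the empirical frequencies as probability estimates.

author C

author D: (24/77) × (12/24) × (11/24) × (7/24) ≈ 0.0208333
author A: (24/77) × (6/24) × (22/24) × (8/24) ≈ 0.0238095
author C: (29/77) × (10/29) × (24/29) × (17/29) ≈ 0.0630048
Highest score → author C.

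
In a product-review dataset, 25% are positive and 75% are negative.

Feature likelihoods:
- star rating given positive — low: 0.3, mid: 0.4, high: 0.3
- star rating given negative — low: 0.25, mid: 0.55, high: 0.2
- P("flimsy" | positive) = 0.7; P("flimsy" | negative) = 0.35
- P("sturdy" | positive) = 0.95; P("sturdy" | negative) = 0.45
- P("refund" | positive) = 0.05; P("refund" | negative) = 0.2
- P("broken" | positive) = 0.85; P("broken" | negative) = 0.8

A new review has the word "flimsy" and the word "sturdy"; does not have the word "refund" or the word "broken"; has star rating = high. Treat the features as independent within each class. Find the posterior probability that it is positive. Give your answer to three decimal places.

0.653

positive: 0.25 × 0.3 × 0.7 × 0.95 × (1−0.05) × (1−0.85) = 0.0071071875
negative: 0.75 × 0.2 × 0.35 × 0.45 × (1−0.2) × (1−0.8) = 0.00378
P(positive | x) = 0.0071071875 / 0.0108871875 ≈ 0.653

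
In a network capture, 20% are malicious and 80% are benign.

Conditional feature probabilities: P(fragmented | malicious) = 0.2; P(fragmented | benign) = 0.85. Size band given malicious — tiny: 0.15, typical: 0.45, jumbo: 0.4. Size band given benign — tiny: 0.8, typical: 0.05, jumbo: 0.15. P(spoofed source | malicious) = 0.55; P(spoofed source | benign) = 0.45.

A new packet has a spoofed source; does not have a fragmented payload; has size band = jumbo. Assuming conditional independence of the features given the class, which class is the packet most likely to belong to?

malicious: 0.2 × (1−0.2) × 0.4 × 0.55 = 0.0352
benign: 0.8 × (1−0.85) × 0.15 × 0.45 = 0.0081
Highest score → malicious.

malicious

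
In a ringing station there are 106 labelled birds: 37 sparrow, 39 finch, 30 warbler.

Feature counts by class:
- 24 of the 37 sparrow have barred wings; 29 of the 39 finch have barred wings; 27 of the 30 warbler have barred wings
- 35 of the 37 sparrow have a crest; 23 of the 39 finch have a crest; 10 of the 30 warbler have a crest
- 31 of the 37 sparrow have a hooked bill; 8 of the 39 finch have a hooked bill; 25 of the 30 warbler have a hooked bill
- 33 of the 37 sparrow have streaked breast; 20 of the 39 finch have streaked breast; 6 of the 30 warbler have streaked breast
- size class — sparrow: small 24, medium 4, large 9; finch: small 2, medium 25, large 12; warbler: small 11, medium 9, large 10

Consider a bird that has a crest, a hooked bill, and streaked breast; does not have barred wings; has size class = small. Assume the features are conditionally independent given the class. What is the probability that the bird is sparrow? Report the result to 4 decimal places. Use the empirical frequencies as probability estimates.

sparrow: (37/106) × (13/37) × (35/37) × (31/37) × (33/37) × (24/37) ≈ 0.0562323
finch: (39/106) × (10/39) × (23/39) × (8/39) × (20/39) × (2/39) ≈ 0.000300133
warbler: (30/106) × (3/30) × (10/30) × (25/30) × (6/30) × (11/30) ≈ 0.00057652
P(sparrow | x) = 0.0562323 / 0.057108953 ≈ 0.9846

0.9846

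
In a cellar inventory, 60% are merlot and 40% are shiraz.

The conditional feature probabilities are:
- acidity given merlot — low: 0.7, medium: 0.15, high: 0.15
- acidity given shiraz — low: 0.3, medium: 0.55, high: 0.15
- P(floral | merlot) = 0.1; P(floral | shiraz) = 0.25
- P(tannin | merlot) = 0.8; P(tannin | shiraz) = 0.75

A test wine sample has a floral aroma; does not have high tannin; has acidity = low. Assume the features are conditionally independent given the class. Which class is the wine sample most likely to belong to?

merlot: 0.6 × 0.7 × 0.1 × (1−0.8) = 0.0084
shiraz: 0.4 × 0.3 × 0.25 × (1−0.75) = 0.0075
Highest score → merlot.

merlot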